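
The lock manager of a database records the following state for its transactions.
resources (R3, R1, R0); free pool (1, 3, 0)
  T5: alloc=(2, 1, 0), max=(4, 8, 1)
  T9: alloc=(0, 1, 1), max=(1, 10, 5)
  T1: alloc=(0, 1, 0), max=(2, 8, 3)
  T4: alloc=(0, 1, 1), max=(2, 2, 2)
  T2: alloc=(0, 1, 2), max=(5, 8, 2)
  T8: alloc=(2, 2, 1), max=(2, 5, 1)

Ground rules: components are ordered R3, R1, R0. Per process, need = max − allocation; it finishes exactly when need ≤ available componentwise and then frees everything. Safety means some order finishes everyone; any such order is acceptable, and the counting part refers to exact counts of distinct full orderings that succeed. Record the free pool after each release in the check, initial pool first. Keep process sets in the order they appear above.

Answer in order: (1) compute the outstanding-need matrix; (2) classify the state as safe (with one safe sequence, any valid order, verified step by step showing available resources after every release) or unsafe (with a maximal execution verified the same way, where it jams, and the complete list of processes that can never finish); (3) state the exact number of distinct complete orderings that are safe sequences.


(1) Outstanding need per process (order R3, R1, R0):
  T5: (2, 7, 1)
  T9: (1, 9, 4)
  T1: (2, 7, 3)
  T4: (2, 1, 1)
  T2: (5, 7, 0)
  T8: (0, 3, 0)
(2) UNSAFE.
Key observation: the pool after T8, T4 is (3, 6, 2); every surviving request exceeds it in R1, so progress ends there.
The run T8, T4 cannot be extended any further. Verifying each step:
  pool = (1, 3, 0)
  T8: need (0, 3, 0) fits (1, 3, 0); releases (2, 2, 1), pool now (3, 5, 1)
  T4: need (2, 1, 1) fits (3, 5, 1); releases (0, 1, 1), pool now (3, 6, 2)
  T5 cannot run: need (2, 7, 1) vs free (3, 6, 2) (insufficient R1)
  T9 cannot run: need (1, 9, 4) vs free (3, 6, 2) (insufficient R1 and R0)
  T1 cannot run: need (2, 7, 3) vs free (3, 6, 2) (insufficient R1 and R0)
  T2 cannot run: need (5, 7, 0) vs free (3, 6, 2) (insufficient R3 and R1)
Never able to finish: T5, T9, T1 and T2.
(3) Exactly 0 of the possible complete orderings are safe sequences.


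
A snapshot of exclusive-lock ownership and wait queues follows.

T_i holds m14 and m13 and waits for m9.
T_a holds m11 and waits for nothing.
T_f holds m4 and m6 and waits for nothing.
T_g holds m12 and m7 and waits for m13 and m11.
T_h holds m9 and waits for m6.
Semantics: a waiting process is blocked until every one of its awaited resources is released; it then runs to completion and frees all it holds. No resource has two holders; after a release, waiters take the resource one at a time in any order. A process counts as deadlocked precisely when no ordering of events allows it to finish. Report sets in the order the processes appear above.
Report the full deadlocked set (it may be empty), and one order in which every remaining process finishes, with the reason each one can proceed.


Nothing here is deadlocked.
Key observation: every chain of waits terminates; starting from the processes that wait on nothing, all the rest unlock in turn.
The rest can finish in the order T_f, T_h, T_i, T_a, T_g.
Check, step by step:
  T_f waits on nothing -> runs at once and releases m4 and m6
  T_h waits on m6 — all released -> runs and releases m9
  T_i waits on m9 — all released -> runs and releases m14 and m13
  T_a waits on nothing -> runs at once and releases m11
  T_g waits on m13 and m11 — all released -> runs and releases m12 and m7


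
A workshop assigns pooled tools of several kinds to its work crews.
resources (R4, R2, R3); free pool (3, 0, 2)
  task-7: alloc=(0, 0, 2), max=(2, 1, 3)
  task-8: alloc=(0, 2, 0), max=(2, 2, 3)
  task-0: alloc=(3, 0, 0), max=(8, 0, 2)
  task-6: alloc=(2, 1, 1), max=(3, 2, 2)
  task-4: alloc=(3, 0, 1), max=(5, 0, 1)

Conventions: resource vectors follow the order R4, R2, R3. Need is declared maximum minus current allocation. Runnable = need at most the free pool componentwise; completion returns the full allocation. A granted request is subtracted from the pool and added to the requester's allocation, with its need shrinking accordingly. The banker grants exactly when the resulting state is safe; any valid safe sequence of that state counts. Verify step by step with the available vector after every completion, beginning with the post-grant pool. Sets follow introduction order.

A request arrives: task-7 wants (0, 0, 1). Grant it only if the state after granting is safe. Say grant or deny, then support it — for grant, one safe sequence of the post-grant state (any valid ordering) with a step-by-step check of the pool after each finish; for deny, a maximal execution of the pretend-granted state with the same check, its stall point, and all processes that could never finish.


DENY: after the grant no complete ordering would exist.
Key observation: after task-4, task-0 the pool peaks at (9, 0, 2), and each blocked process is short somewhere: task-7 on R2; task-8 on R3; task-6 on R2.
Pretend the grant happened; the run task-4, task-0 goes as far as possible. Step-by-step check:
  pool = (3, 0, 1)
  task-4: need (2, 0, 0) fits (3, 0, 1); releases (3, 0, 1), pool now (6, 0, 2)
  task-0: need (5, 0, 2) fits (6, 0, 2); releases (3, 0, 0), pool now (9, 0, 2)
  blocked: task-7 wants (2, 1, 0), pool (9, 0, 2) — not enough R2
  blocked: task-8 wants (2, 0, 3), pool (9, 0, 2) — not enough R3
  blocked: task-6 wants (1, 1, 1), pool (9, 0, 2) — not enough R2
Processes that could never finish after the grant: task-7, task-8 and task-6.


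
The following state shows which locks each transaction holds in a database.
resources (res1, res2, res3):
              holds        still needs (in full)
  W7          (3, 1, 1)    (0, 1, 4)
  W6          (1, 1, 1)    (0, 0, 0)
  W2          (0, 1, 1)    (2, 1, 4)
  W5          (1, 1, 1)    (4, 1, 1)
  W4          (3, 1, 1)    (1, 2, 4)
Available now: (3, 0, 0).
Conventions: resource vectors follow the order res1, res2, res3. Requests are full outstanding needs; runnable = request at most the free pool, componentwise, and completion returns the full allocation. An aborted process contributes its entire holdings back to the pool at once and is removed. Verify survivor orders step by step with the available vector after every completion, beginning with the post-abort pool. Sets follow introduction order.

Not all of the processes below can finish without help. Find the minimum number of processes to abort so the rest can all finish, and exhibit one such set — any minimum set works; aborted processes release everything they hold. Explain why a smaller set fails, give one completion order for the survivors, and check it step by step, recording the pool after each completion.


The answer: abort W7 and W2.
Key observation: aborting W7 and W2 returns (3, 2, 2), and W4 — hopeless before — runs at step 3 with the returned capacity in the pool.
Why nothing smaller works — every single abort fails: W7 alone leaves W2 blocked (short on res3); W6 alone leaves W7 blocked (short on res3); W2 alone leaves W7 blocked (short on res3); W5 alone leaves W7 blocked (short on res3); W4 alone leaves W7 blocked (short on res3).
The survivors complete as W6, W5, W4. Step-by-step check (starting from the post-abort pool):
  pool = (6, 2, 2)
  run W6 (needs (0, 0, 0), free (6, 2, 2)); after release of (1, 1, 1) the pool is (7, 3, 3)
  run W5 (needs (4, 1, 1), free (7, 3, 3)); after release of (1, 1, 1) the pool is (8, 4, 4)
  run W4 (needs (1, 2, 4), free (8, 4, 4)); after release of (3, 1, 1) the pool is (11, 5, 5)


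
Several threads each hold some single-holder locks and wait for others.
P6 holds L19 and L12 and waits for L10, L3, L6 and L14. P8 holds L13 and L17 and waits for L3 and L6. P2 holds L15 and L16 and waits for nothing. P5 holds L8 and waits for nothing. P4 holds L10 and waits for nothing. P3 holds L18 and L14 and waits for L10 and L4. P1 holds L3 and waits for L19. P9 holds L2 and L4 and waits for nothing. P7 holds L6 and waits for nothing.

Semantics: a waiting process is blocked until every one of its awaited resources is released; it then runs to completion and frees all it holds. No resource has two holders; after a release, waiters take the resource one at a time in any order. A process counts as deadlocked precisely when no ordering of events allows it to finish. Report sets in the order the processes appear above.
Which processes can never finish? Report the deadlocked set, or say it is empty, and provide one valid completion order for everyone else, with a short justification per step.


Deadlocked set: P6, P8 and P1.
Key observation: the waits loop around P6 -> P1 -> P6 with no way out; P8 waits into the deadlock from upstream.
A valid finishing order for the others: P9, P2, P4, P5, P3, P7.
Step-by-step check:
  P9: no waits; runs immediately, freeing L2 and L4
  P2: no waits; runs immediately, freeing L15 and L16
  P4: no waits; runs immediately, freeing L10
  P5: no waits; runs immediately, freeing L8
  P3 waits on L10 and L4 — all released -> runs and releases L18 and L14
  P7: no waits; runs immediately, freeing L6


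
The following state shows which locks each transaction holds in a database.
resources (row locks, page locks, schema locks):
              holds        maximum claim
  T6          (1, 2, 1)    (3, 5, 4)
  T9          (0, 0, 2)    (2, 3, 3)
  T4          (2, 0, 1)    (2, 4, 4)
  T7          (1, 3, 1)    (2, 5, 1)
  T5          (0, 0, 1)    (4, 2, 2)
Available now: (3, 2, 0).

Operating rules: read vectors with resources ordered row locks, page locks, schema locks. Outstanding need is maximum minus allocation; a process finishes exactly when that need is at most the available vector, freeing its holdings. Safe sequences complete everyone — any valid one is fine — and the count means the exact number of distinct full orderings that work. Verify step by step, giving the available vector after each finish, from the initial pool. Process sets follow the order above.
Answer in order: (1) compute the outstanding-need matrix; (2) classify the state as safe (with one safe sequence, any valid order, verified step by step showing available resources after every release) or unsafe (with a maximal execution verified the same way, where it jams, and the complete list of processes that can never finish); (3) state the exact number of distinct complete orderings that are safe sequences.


(1) Remaining need (order row locks, page locks, schema locks):
  T6: (2, 3, 3)
  T9: (2, 3, 1)
  T4: (0, 4, 3)
  T7: (1, 2, 0)
  T5: (4, 2, 1)
(2) SAFE — a valid safe sequence is T7, T9, T6, T5, T4.
Key observation: T7 marks the first exact bind of the order: its need (1, 2, 0) fits the free (3, 2, 0) with zero slack on a requested resource.
Verifying each step:
  pool = (3, 2, 0)
  T7 needs (1, 2, 0) <= (3, 2, 0) -> finishes; pool += (1, 3, 1) = (4, 5, 1)
  T9 needs (2, 3, 1) <= (4, 5, 1) -> finishes; pool += (0, 0, 2) = (4, 5, 3)
  T6 needs (2, 3, 3) <= (4, 5, 3) -> finishes; pool += (1, 2, 1) = (5, 7, 4)
  T5 needs (4, 2, 1) <= (5, 7, 4) -> finishes; pool += (0, 0, 1) = (5, 7, 5)
  T4 needs (0, 4, 3) <= (5, 7, 5) -> finishes; pool += (2, 0, 1) = (7, 7, 6)
(3) Precisely 8 of the possible complete orderings are safe sequences.


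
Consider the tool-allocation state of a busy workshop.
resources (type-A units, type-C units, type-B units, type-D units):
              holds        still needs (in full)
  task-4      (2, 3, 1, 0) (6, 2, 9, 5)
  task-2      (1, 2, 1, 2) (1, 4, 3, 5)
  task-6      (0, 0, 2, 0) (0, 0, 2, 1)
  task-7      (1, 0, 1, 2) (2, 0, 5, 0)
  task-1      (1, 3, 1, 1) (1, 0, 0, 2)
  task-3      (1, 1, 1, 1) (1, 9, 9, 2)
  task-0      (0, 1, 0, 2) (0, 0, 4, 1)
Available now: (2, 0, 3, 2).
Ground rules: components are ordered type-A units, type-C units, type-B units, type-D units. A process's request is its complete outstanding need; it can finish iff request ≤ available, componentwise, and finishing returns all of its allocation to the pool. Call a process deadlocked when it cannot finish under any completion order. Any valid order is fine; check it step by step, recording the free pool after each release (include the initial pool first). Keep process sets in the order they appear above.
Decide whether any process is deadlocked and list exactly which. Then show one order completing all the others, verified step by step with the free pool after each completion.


Deadlocked set: task-4 and task-3.
Key observation: task-1, task-0, task-2, task-7, task-6 can finish, but then (5, 6, 8, 9) is all there is, and the blocked group's type-B units demands exceed it.
A valid finishing order for the others: task-1, task-0, task-2, task-7, task-6. Step-by-step check:
  pool = (2, 0, 3, 2)
  task-1: need (1, 0, 0, 2) fits (2, 0, 3, 2); releases (1, 3, 1, 1), pool now (3, 3, 4, 3)
  task-0: need (0, 0, 4, 1) fits (3, 3, 4, 3); releases (0, 1, 0, 2), pool now (3, 4, 4, 5)
  task-2: need (1, 4, 3, 5) fits (3, 4, 4, 5); releases (1, 2, 1, 2), pool now (4, 6, 5, 7)
  task-7: need (2, 0, 5, 0) fits (4, 6, 5, 7); releases (1, 0, 1, 2), pool now (5, 6, 6, 9)
  task-6: need (0, 0, 2, 1) fits (5, 6, 6, 9); releases (0, 0, 2, 0), pool now (5, 6, 8, 9)
The stuck group stays short no matter what:
  task-4 still needs (6, 2, 9, 5) but only (5, 6, 8, 9) is free — short on type-A units and type-B units
  task-3 still needs (1, 9, 9, 2) but only (5, 6, 8, 9) is free — short on type-C units and type-B units


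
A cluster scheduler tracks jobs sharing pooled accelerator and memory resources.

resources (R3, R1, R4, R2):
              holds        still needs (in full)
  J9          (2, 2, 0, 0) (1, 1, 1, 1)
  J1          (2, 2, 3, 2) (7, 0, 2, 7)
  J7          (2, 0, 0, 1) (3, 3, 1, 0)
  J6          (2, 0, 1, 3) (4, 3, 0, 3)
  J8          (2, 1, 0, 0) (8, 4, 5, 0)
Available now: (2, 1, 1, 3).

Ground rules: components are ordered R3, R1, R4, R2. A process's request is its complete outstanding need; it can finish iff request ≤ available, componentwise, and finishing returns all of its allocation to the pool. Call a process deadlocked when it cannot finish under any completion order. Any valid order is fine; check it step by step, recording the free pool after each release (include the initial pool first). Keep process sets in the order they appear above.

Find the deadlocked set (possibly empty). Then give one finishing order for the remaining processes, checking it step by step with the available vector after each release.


No process is deadlocked.
Key observation: J9 leads a chain of completions in which each release enables another process.
One completion order for the rest: J9, J7, J6, J1, J8. Step-by-step check:
  pool = (2, 1, 1, 3)
  J9 needs (1, 1, 1, 1) <= (2, 1, 1, 3) -> finishes; pool += (2, 2, 0, 0) = (4, 3, 1, 3)
  J7 needs (3, 3, 1, 0) <= (4, 3, 1, 3) -> finishes; pool += (2, 0, 0, 1) = (6, 3, 1, 4)
  J6 needs (4, 3, 0, 3) <= (6, 3, 1, 4) -> finishes; pool += (2, 0, 1, 3) = (8, 3, 2, 7)
  J1 needs (7, 0, 2, 7) <= (8, 3, 2, 7) -> finishes; pool += (2, 2, 3, 2) = (10, 5, 5, 9)
  J8 needs (8, 4, 5, 0) <= (10, 5, 5, 9) -> finishes; pool += (2, 1, 0, 0) = (12, 6, 5, 9)


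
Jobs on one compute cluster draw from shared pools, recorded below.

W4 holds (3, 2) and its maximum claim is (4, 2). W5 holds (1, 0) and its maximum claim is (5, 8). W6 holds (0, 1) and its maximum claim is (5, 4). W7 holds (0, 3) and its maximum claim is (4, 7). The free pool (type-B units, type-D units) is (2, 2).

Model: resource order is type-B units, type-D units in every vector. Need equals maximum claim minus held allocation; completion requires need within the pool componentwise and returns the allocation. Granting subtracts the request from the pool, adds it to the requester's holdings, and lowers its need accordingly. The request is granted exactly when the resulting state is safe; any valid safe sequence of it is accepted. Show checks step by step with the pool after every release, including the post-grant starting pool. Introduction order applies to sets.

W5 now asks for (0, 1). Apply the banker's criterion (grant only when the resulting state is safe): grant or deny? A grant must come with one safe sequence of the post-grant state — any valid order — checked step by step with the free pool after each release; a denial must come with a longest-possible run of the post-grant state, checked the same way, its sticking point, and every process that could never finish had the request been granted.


GRANT. The post-grant state is safe; one safe sequence: W4, W6, W7, W5.
Key observation: even at the reduced pool (2, 1), W4 fits immediately, so safety survives the grant.
Step-by-step check of the post-grant state:
  pool = (2, 1)
  W4: need (1, 0) fits (2, 1); releases (3, 2), pool now (5, 3)
  W6: need (5, 3) fits (5, 3); releases (0, 1), pool now (5, 4)
  W7: need (4, 4) fits (5, 4); releases (0, 3), pool now (5, 7)
  W5: need (4, 7) fits (5, 7); releases (1, 1), pool now (6, 8)


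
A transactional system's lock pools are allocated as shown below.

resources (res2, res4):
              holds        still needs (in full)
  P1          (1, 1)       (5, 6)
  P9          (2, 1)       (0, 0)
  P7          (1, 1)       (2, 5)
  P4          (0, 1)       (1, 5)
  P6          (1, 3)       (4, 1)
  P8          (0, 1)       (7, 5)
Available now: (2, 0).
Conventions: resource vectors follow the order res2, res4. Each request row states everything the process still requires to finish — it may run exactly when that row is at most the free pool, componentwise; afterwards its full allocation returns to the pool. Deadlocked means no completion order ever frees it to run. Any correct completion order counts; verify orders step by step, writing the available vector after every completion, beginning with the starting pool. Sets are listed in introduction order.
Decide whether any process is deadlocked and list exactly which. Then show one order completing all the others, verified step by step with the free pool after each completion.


The deadlocked set is P1, P7, P4 and P8.
Key observation: after P9, P6 complete, (5, 4) is the best the pool ever gets, yet each leftover process wants more res4.
One completion order for the rest: P9, P6. Verifying each step:
  pool = (2, 0)
  P9: need (0, 0) fits (2, 0); releases (2, 1), pool now (4, 1)
  P6: need (4, 1) fits (4, 1); releases (1, 3), pool now (5, 4)
The stuck group stays short no matter what:
  P1 cannot run: need (5, 6) vs free (5, 4) (insufficient res4)
  P7 cannot run: need (2, 5) vs free (5, 4) (insufficient res4)
  P4 cannot run: need (1, 5) vs free (5, 4) (insufficient res4)
  P8 cannot run: need (7, 5) vs free (5, 4) (insufficient res2 and res4)


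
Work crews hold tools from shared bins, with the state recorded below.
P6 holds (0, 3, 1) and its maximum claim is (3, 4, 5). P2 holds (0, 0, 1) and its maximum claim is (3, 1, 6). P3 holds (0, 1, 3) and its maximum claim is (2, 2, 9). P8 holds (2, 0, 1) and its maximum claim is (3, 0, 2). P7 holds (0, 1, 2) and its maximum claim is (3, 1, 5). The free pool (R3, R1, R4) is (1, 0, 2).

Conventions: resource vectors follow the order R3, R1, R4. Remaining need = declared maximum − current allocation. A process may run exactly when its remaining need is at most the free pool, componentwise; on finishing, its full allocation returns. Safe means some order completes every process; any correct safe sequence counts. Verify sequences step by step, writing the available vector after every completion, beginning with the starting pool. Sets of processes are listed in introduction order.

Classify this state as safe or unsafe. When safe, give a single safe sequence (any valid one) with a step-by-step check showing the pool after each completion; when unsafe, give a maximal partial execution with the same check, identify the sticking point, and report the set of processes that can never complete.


SAFE. One safe sequence: P8, P7, P2, P6, P3.
Key observation: the order's first zero-slack moment is P8 ((1, 0, 1) needed, (1, 0, 2) free — a requested resource with nothing to spare).
Walking it through:
  pool = (1, 0, 2)
  P8: need (1, 0, 1) fits (1, 0, 2); releases (2, 0, 1), pool now (3, 0, 3)
  P7: need (3, 0, 3) fits (3, 0, 3); releases (0, 1, 2), pool now (3, 1, 5)
  P2: need (3, 1, 5) fits (3, 1, 5); releases (0, 0, 1), pool now (3, 1, 6)
  P6: need (3, 1, 4) fits (3, 1, 6); releases (0, 3, 1), pool now (3, 4, 7)
  P3: need (2, 1, 6) fits (3, 4, 7); releases (0, 1, 3), pool now (3, 5, 10)


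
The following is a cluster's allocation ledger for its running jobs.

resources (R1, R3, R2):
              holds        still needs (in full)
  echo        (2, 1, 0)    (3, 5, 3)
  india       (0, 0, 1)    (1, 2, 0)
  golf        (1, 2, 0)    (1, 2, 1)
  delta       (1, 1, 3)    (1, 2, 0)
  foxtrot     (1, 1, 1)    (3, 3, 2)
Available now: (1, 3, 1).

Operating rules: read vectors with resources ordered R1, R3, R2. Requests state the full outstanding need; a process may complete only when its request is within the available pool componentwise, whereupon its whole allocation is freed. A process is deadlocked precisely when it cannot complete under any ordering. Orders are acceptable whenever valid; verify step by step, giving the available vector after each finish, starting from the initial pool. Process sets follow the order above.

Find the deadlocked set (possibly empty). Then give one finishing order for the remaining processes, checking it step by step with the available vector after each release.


The deadlocked set is empty.
Key observation: starting with india, each completion frees enough for the next — no one is permanently blocked.
A valid finishing order for the others: india, delta, golf, foxtrot, echo. Check, step by step:
  pool = (1, 3, 1)
  india needs (1, 2, 0) <= (1, 3, 1) -> finishes; pool += (0, 0, 1) = (1, 3, 2)
  delta needs (1, 2, 0) <= (1, 3, 2) -> finishes; pool += (1, 1, 3) = (2, 4, 5)
  golf needs (1, 2, 1) <= (2, 4, 5) -> finishes; pool += (1, 2, 0) = (3, 6, 5)
  foxtrot needs (3, 3, 2) <= (3, 6, 5) -> finishes; pool += (1, 1, 1) = (4, 7, 6)
  echo needs (3, 5, 3) <= (4, 7, 6) -> finishes; pool += (2, 1, 0) = (6, 8, 6)


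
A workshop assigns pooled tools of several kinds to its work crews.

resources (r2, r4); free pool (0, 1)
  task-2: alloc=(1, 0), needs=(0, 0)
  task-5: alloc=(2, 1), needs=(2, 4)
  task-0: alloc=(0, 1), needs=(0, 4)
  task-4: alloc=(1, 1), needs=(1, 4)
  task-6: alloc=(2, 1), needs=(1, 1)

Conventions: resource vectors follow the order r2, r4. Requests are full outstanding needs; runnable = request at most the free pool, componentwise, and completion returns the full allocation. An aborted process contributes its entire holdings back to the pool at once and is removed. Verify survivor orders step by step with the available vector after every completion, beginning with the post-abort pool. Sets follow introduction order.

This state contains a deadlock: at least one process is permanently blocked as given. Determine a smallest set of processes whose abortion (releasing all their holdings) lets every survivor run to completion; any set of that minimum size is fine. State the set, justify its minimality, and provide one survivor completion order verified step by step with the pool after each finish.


Minimum abort set: task-0 and task-4.
Key observation: task-5 had no path to completion before; after the abort of task-0 and task-4 ((1, 2) returned), step 2 is where it fits.
No one abort is enough; case by case: task-2 alone leaves task-5 blocked (short on r4); task-5 alone leaves task-0 blocked (short on r4); task-0 alone leaves task-5 blocked (short on r4); task-4 alone leaves task-5 blocked (short on r4); task-6 alone leaves task-5 blocked (short on r4).
Survivors finish in the order: task-6, task-5, task-2. Walking it through (pool after the aborts first):
  pool = (1, 3)
  run task-6 (needs (1, 1), free (1, 3)); after release of (2, 1) the pool is (3, 4)
  run task-5 (needs (2, 4), free (3, 4)); after release of (2, 1) the pool is (5, 5)
  run task-2 (needs (0, 0), free (5, 5)); after release of (1, 0) the pool is (6, 5)


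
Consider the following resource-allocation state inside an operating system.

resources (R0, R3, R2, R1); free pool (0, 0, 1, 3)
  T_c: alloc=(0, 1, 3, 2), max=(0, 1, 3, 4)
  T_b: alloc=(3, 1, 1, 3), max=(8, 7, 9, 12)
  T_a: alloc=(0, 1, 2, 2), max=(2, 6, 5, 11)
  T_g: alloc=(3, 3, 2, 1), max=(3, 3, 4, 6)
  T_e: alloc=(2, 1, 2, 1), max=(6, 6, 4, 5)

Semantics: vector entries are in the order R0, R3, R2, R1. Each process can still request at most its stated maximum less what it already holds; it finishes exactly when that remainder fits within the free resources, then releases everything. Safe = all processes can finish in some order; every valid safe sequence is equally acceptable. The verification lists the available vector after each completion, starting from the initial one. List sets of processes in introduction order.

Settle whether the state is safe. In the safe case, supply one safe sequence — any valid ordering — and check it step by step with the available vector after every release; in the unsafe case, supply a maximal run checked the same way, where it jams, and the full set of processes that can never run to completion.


The state is UNSAFE.
Key observation: once T_c, T_g finish, the pool peaks at (3, 4, 6, 6) — and every remaining process still needs more R3 than that.
A maximal execution: T_c, T_g — then nothing else fits. Step-by-step check:
  pool = (0, 0, 1, 3)
  T_c needs (0, 0, 0, 2) <= (0, 0, 1, 3) -> finishes; pool += (0, 1, 3, 2) = (0, 1, 4, 5)
  T_g needs (0, 0, 2, 5) <= (0, 1, 4, 5) -> finishes; pool += (3, 3, 2, 1) = (3, 4, 6, 6)
  T_b still needs (5, 6, 8, 9) but only (3, 4, 6, 6) is free — short on R0, R3, R2 and R1
  T_a still needs (2, 5, 3, 9) but only (3, 4, 6, 6) is free — short on R3 and R1
  T_e still needs (4, 5, 2, 4) but only (3, 4, 6, 6) is free — short on R0 and R3
Permanently blocked: T_b, T_a and T_e.


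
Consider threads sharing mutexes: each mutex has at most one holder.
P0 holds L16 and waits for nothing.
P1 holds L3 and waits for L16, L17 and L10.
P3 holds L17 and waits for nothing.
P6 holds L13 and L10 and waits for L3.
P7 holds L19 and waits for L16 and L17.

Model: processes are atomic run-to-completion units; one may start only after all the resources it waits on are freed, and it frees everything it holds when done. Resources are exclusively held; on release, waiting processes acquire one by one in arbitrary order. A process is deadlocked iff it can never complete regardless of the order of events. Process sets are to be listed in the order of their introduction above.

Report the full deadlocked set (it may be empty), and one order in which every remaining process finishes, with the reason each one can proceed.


Deadlocked: P1 and P6.
Key observation: nobody on the ring P1 -> P6 -> P1 can start until another member finishes, which never happens; no other process is dragged down with it.
The rest can finish in the order P0, P3, P7.
Step-by-step check:
  P0 waits on nothing -> runs at once and releases L16
  P3 waits on nothing -> runs at once and releases L17
  P7: everything it awaited (L16 and L17) is free; runs, freeing L19


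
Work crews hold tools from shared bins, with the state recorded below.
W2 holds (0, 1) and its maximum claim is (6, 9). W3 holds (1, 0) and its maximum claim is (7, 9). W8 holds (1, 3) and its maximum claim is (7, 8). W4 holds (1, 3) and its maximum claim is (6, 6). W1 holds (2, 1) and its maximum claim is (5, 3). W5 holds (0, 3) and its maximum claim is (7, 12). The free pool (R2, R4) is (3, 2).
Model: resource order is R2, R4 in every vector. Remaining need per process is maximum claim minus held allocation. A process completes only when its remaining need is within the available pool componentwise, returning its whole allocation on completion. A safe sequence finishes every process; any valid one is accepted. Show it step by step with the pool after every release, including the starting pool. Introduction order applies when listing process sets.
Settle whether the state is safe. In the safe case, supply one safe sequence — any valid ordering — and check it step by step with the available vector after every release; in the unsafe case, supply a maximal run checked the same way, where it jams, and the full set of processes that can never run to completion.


SAFE, for example via the order W1, W4, W8, W3, W2, W5.
Key observation: the order's first zero-slack moment is W1 ((3, 2) needed, (3, 2) free — a requested resource with nothing to spare).
Verifying each step:
  pool = (3, 2)
  W1 needs (3, 2) <= (3, 2) -> finishes; pool += (2, 1) = (5, 3)
  W4 needs (5, 3) <= (5, 3) -> finishes; pool += (1, 3) = (6, 6)
  W8 needs (6, 5) <= (6, 6) -> finishes; pool += (1, 3) = (7, 9)
  W3 needs (6, 9) <= (7, 9) -> finishes; pool += (1, 0) = (8, 9)
  W2 needs (6, 8) <= (8, 9) -> finishes; pool += (0, 1) = (8, 10)
  W5 needs (7, 9) <= (8, 10) -> finishes; pool += (0, 3) = (8, 13)


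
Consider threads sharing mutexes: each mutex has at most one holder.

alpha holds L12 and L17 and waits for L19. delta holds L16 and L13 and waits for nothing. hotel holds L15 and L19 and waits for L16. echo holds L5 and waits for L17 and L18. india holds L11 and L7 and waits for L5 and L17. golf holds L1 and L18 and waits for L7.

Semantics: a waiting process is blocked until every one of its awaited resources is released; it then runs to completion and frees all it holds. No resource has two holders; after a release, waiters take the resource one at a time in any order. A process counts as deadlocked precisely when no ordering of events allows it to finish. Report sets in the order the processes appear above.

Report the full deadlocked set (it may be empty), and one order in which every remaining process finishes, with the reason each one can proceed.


Deadlocked set: echo, india and golf.
Key observation: the loop echo -> golf -> india -> echo blocks itself forever; no other process is dragged down with it.
One completion order for the rest: delta, hotel, alpha.
Check, step by step:
  delta: no waits; runs immediately, freeing L16 and L13
  hotel: everything it awaited (L16) is free; runs, freeing L15 and L19
  alpha: everything it awaited (L19) is free; runs, freeing L12 and L17


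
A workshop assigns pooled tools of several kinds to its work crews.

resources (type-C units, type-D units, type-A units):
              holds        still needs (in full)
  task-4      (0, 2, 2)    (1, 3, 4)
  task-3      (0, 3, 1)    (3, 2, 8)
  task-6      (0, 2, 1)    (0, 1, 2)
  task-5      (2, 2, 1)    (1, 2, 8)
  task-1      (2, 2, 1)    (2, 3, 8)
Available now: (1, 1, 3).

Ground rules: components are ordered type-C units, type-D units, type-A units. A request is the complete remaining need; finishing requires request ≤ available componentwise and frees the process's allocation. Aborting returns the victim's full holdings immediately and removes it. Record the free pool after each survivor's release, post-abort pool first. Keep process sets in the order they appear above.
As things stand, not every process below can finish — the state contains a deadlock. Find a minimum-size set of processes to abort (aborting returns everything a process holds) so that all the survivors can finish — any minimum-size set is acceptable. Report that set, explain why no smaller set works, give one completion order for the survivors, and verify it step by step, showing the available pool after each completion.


Abort task-5 and task-1.
Key observation: no ordering could ever have run task-3 before the abort of task-5 and task-1; with (4, 4, 2) back in the pool it fits at step 3.
Why nothing smaller works — every single abort fails: task-4 alone leaves task-3 blocked (short on type-C units and type-A units); task-3 alone leaves task-5 blocked (short on type-A units); task-6 alone leaves task-3 blocked (short on type-C units and type-A units); task-5 alone leaves task-3 blocked (short on type-A units); task-1 alone leaves task-3 blocked (short on type-A units).
One survivor order: task-4, task-6, task-3. Step-by-step check (post-abort pool first):
  pool = (5, 5, 5)
  task-4: need (1, 3, 4) fits (5, 5, 5); releases (0, 2, 2), pool now (5, 7, 7)
  task-6: need (0, 1, 2) fits (5, 7, 7); releases (0, 2, 1), pool now (5, 9, 8)
  task-3: need (3, 2, 8) fits (5, 9, 8); releases (0, 3, 1), pool now (5, 12, 9)


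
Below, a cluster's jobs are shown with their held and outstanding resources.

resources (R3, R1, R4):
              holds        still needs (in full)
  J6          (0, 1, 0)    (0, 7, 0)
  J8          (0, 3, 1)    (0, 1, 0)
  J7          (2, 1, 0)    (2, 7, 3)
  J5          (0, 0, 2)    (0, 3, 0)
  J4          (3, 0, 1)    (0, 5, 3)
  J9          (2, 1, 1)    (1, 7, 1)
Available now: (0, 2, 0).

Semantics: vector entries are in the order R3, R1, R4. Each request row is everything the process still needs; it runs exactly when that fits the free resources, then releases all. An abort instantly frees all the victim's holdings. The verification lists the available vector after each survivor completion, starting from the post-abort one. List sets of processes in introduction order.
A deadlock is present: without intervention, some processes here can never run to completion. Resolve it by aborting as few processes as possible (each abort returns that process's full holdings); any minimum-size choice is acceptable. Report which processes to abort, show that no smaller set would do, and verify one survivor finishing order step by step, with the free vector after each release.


Minimum abort set: J7 and J9.
Key observation: J6 was stuck for good until J7 and J9 gave back (4, 2, 1); in the order shown it finishes at step 2.
No one abort is enough; case by case: J6 alone leaves J7 blocked (short on R1); J8 alone leaves J6 blocked (short on R1); J7 alone leaves J6 blocked (short on R1); J5 alone leaves J6 blocked (short on R1); J4 alone leaves J6 blocked (short on R1); J9 alone leaves J6 blocked (short on R1).
Survivors finish in the order: J8, J6, J5, J4. Check, step by step (pool after the aborts first):
  pool = (4, 4, 1)
  J8 needs (0, 1, 0) <= (4, 4, 1) -> finishes; pool += (0, 3, 1) = (4, 7, 2)
  J6 needs (0, 7, 0) <= (4, 7, 2) -> finishes; pool += (0, 1, 0) = (4, 8, 2)
  J5 needs (0, 3, 0) <= (4, 8, 2) -> finishes; pool += (0, 0, 2) = (4, 8, 4)
  J4 needs (0, 5, 3) <= (4, 8, 4) -> finishes; pool += (3, 0, 1) = (7, 8, 5)


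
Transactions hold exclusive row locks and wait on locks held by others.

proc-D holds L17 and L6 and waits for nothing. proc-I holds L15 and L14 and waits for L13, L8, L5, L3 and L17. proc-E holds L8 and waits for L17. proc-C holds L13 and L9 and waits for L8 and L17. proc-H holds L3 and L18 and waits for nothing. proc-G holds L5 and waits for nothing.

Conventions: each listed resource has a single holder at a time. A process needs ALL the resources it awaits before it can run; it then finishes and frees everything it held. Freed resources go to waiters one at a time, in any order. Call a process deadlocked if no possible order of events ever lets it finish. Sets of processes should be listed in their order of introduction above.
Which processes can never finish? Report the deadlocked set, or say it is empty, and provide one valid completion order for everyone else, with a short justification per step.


Nothing here is deadlocked.
Key observation: all waits point, directly or indirectly, at processes that can finish, so nothing is permanently blocked.
The rest can finish in the order proc-D, proc-E, proc-H, proc-G, proc-C, proc-I.
Verifying each step:
  proc-D waits on nothing -> runs at once and releases L17 and L6
  proc-E: everything it awaited (L17) is free; runs, freeing L8
  proc-H waits on nothing -> runs at once and releases L3 and L18
  proc-G waits on nothing -> runs at once and releases L5
  proc-C: everything it awaited (L8 and L17) is free; runs, freeing L13 and L9
  proc-I: everything it awaited (L13, L8, L5, L3 and L17) is free; runs, freeing L15 and L14


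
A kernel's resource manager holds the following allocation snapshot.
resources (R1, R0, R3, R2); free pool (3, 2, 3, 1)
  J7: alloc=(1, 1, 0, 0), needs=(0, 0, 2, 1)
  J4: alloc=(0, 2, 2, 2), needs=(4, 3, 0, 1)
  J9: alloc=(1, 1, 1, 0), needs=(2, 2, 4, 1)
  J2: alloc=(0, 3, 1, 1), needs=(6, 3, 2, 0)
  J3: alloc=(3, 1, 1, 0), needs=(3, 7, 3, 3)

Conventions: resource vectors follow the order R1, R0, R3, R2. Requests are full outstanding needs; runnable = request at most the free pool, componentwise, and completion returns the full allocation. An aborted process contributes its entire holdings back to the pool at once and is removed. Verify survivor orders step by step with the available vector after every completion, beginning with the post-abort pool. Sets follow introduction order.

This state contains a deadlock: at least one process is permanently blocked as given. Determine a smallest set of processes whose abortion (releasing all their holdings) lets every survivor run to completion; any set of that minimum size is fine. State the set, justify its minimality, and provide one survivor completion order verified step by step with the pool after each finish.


Minimum abort set: J3.
Key observation: aborting J3 returns (3, 1, 1, 0), and J2 — hopeless before — runs at step 4 with the returned capacity in the pool.
Why nothing smaller works: aborting no one leaves the state deadlocked as given.
One survivor order: J7, J9, J4, J2. Step-by-step check (post-abort pool first):
  pool = (6, 3, 4, 1)
  J7 needs (0, 0, 2, 1) <= (6, 3, 4, 1) -> finishes; pool += (1, 1, 0, 0) = (7, 4, 4, 1)
  J9 needs (2, 2, 4, 1) <= (7, 4, 4, 1) -> finishes; pool += (1, 1, 1, 0) = (8, 5, 5, 1)
  J4 needs (4, 3, 0, 1) <= (8, 5, 5, 1) -> finishes; pool += (0, 2, 2, 2) = (8, 7, 7, 3)
  J2 needs (6, 3, 2, 0) <= (8, 7, 7, 3) -> finishes; pool += (0, 3, 1, 1) = (8, 10, 8, 4)


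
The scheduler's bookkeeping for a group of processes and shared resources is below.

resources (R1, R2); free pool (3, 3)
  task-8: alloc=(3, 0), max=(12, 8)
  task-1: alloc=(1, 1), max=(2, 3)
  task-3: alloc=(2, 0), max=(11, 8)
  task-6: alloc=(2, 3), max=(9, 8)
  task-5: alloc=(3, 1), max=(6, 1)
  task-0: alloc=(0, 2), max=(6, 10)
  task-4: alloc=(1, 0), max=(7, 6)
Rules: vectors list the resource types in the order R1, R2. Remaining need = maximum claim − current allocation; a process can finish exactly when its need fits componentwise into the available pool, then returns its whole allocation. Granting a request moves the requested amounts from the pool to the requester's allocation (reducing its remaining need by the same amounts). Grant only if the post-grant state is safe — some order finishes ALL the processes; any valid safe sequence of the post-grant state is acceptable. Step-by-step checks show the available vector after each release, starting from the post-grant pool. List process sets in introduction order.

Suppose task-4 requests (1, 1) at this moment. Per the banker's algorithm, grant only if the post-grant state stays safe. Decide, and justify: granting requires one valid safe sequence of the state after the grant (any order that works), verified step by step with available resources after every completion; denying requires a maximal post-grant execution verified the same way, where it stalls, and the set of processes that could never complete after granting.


DENY — the pretend-granted state is unsafe.
Key observation: after task-1, task-5 complete, (6, 4) is the best the pool ever gets, yet each leftover process wants more R2.
Pretend the grant happened; the run task-1, task-5 goes as far as possible. Step-by-step check:
  pool = (2, 2)
  task-1: need (1, 2) fits (2, 2); releases (1, 1), pool now (3, 3)
  task-5: need (3, 0) fits (3, 3); releases (3, 1), pool now (6, 4)
  task-8 cannot run: need (9, 8) vs free (6, 4) (insufficient R1 and R2)
  task-3 cannot run: need (9, 8) vs free (6, 4) (insufficient R1 and R2)
  task-6 cannot run: need (7, 5) vs free (6, 4) (insufficient R1 and R2)
  task-0 cannot run: need (6, 8) vs free (6, 4) (insufficient R2)
  task-4 cannot run: need (5, 5) vs free (6, 4) (insufficient R2)
Had the request been granted, task-8, task-3, task-6, task-0 and task-4 could never finish.


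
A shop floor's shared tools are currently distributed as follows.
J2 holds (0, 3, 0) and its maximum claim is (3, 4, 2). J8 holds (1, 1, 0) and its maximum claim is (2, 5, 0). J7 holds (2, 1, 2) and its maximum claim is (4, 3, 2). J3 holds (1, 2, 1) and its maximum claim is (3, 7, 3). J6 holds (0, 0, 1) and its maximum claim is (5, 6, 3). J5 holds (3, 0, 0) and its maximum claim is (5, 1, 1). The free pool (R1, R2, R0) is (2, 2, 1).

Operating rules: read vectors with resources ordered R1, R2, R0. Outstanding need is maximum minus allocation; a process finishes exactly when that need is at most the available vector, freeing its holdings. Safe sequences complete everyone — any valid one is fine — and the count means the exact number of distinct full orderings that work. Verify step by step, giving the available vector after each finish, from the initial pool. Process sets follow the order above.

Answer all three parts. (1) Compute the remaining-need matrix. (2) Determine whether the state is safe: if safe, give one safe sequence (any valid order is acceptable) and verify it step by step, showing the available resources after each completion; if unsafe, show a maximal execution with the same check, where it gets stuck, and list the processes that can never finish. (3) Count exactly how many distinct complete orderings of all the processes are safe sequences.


(1) Outstanding need per process (order R1, R2, R0):
  J2: (3, 1, 2)
  J8: (1, 4, 0)
  J7: (2, 2, 0)
  J3: (2, 5, 2)
  J6: (5, 6, 2)
  J5: (2, 1, 1)
(2) The state is SAFE; one workable sequence: J7, J5, J2, J6, J8, J3.
Key observation: the first exact fit in this order is J7 — it needs (2, 2, 0) with (2, 2, 1) free, meeting a requested resource to the last unit.
Walking it through:
  pool = (2, 2, 1)
  J7 needs (2, 2, 0) <= (2, 2, 1) -> finishes; pool += (2, 1, 2) = (4, 3, 3)
  J5 needs (2, 1, 1) <= (4, 3, 3) -> finishes; pool += (3, 0, 0) = (7, 3, 3)
  J2 needs (3, 1, 2) <= (7, 3, 3) -> finishes; pool += (0, 3, 0) = (7, 6, 3)
  J6 needs (5, 6, 2) <= (7, 6, 3) -> finishes; pool += (0, 0, 1) = (7, 6, 4)
  J8 needs (1, 4, 0) <= (7, 6, 4) -> finishes; pool += (1, 1, 0) = (8, 7, 4)
  J3 needs (2, 5, 2) <= (8, 7, 4) -> finishes; pool += (1, 2, 1) = (9, 9, 5)
(3) The exact count: 30 of the possible complete orderings are safe sequences.
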